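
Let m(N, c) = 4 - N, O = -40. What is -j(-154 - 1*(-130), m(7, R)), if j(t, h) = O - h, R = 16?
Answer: 37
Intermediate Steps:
j(t, h) = -40 - h
-j(-154 - 1*(-130), m(7, R)) = -(-40 - (4 - 1*7)) = -(-40 - (4 - 7)) = -(-40 - 1*(-3)) = -(-40 + 3) = -1*(-37) = 37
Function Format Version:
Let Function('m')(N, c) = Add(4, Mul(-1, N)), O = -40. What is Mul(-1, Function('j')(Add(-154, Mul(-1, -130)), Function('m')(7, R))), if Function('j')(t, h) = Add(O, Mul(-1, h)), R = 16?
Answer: 37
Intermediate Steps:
Function('j')(t, h) = Add(-40, Mul(-1, h))
Mul(-1, Function('j')(Add(-154, Mul(-1, -130)), Function('m')(7, R))) = Mul(-1, Add(-40, Mul(-1, Add(4, Mul(-1, 7))))) = Mul(-1, Add(-40, Mul(-1, Add(4, -7)))) = Mul(-1, Add(-40, Mul(-1, -3))) = Mul(-1, Add(-40, 3)) = Mul(-1, -37) = 37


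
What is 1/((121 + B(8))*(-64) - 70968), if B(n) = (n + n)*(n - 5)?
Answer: -1/81784 ≈ -1.2227e-5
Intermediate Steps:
B(n) = 2*n*(-5 + n) (B(n) = (2*n)*(-5 + n) = 2*n*(-5 + n))
1/((121 + B(8))*(-64) - 70968) = 1/((121 + 2*8*(-5 + 8))*(-64) - 70968) = 1/((121 + 2*8*3)*(-64) - 70968) = 1/((121 + 48)*(-64) - 70968) = 1/(169*(-64) - 70968) = 1/(-10816 - 70968) = 1/(-81784) = -1/81784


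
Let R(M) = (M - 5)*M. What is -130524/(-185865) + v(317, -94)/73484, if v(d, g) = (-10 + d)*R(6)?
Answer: 1655631491/2276350610 ≈ 0.72732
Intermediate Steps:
R(M) = M*(-5 + M) (R(M) = (-5 + M)*M = M*(-5 + M))
v(d, g) = -60 + 6*d (v(d, g) = (-10 + d)*(6*(-5 + 6)) = (-10 + d)*(6*1) = (-10 + d)*6 = -60 + 6*d)
-130524/(-185865) + v(317, -94)/73484 = -130524/(-185865) + (-60 + 6*317)/73484 = -130524*(-1/185865) + (-60 + 1902)*(1/73484) = 43508/61955 + 1842*(1/73484) = 43508/61955 + 921/36742 = 1655631491/2276350610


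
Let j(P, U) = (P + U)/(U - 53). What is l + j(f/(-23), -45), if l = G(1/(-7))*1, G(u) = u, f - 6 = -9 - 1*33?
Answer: 677/2254 ≈ 0.30035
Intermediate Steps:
f = -36 (f = 6 + (-9 - 1*33) = 6 + (-9 - 33) = 6 - 42 = -36)
j(P, U) = (P + U)/(-53 + U)
l = -1/7 (l = 1/(-7) = -1/7*1 = -1/7 ≈ -0.14286)
l + j(f/(-23), -45) = -1/7 + (-36/(-23) - 45)/(-53 - 45) = -1/7 + (-36*(-1/23) - 45)/(-98) = -1/7 - (36/23 - 45)/98 = -1/7 - 1/98*(-999/23) = -1/7 + 999/2254 = 677/2254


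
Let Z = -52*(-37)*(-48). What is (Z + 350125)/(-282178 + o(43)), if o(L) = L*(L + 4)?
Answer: -257773/280157 ≈ -0.92010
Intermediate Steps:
o(L) = L*(4 + L)
Z = -92352 (Z = 1924*(-48) = -92352)
(Z + 350125)/(-282178 + o(43)) = (-92352 + 350125)/(-282178 + 43*(4 + 43)) = 257773/(-282178 + 43*47) = 257773/(-282178 + 2021) = 257773/(-280157) = 257773*(-1/280157) = -257773/280157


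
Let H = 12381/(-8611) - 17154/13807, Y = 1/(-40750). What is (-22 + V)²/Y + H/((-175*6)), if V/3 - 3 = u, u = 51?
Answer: -33235685664858780813/41612226950 ≈ -7.9870e+8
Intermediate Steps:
V = 162 (V = 9 + 3*51 = 9 + 153 = 162)
Y = -1/40750 ≈ -2.4540e-5
H = -318657561/118892077 (H = 12381*(-1/8611) - 17154*1/13807 = -12381/8611 - 17154/13807 = -318657561/118892077 ≈ -2.6802)
(-22 + V)²/Y + H/((-175*6)) = (-22 + 162)²/(-1/40750) - 318657561/(118892077*((-175*6))) = 140²*(-40750) - 318657561/118892077/(-1050) = 19600*(-40750) - 318657561/118892077*(-1/1050) = -798700000 + 106219187/41612226950 = -33235685664858780813/41612226950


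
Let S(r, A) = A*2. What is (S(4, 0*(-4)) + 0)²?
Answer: 0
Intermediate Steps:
S(r, A) = 2*A
(S(4, 0*(-4)) + 0)² = (2*(0*(-4)) + 0)² = (2*0 + 0)² = (0 + 0)² = 0² = 0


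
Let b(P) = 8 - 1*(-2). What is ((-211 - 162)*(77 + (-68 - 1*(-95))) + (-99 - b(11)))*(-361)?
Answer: 14043261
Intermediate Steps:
b(P) = 10 (b(P) = 8 + 2 = 10)
((-211 - 162)*(77 + (-68 - 1*(-95))) + (-99 - b(11)))*(-361) = ((-211 - 162)*(77 + (-68 - 1*(-95))) + (-99 - 1*10))*(-361) = (-373*(77 + (-68 + 95)) + (-99 - 10))*(-361) = (-373*(77 + 27) - 109)*(-361) = (-373*104 - 109)*(-361) = (-38792 - 109)*(-361) = -38901*(-361) = 14043261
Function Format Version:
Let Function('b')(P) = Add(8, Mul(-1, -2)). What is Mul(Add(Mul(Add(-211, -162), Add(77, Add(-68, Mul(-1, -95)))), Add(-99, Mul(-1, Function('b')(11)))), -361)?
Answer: 14043261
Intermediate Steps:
Function('b')(P) = 10 (Function('b')(P) = Add(8, 2) = 10)
Mul(Add(Mul(Add(-211, -162), Add(77, Add(-68, Mul(-1, -95)))), Add(-99, Mul(-1, Function('b')(11)))), -361) = Mul(Add(Mul(Add(-211, -162), Add(77, Add(-68, Mul(-1, -95)))), Add(-99, Mul(-1, 10))), -361) = Mul(Add(Mul(-373, Add(77, Add(-68, 95))), Add(-99, -10)), -361) = Mul(Add(Mul(-373, Add(77, 27)), -109), -361) = Mul(Add(Mul(-373, 104), -109), -361) = Mul(Add(-38792, -109), -361) = Mul(-38901, -361) = 14043261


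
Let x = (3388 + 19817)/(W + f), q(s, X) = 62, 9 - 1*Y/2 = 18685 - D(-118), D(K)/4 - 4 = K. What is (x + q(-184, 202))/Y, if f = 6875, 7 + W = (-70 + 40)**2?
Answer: -504821/297234752 ≈ -0.0016984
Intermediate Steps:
D(K) = 16 + 4*K
W = 893 (W = -7 + (-70 + 40)**2 = -7 + (-30)**2 = -7 + 900 = 893)
Y = -38264 (Y = 18 - 2*(18685 - (16 + 4*(-118))) = 18 - 2*(18685 - (16 - 472)) = 18 - 2*(18685 - 1*(-456)) = 18 - 2*(18685 + 456) = 18 - 2*19141 = 18 - 38282 = -38264)
x = 23205/7768 (x = (3388 + 19817)/(893 + 6875) = 23205/7768 ≈ 2.9873)
(x + q(-184, 202))/Y = (23205/7768 + 62)/(-38264) = (504821/7768)*(-1/38264) = -504821/297234752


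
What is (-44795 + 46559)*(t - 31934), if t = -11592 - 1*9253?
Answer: -93102156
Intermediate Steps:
t = -20845 (t = -11592 - 9253 = -20845)
(-44795 + 46559)*(t - 31934) = (-44795 + 46559)*(-20845 - 31934) = 1764*(-52779) = -93102156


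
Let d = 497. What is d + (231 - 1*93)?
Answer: 635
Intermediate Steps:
d + (231 - 1*93) = 497 + (231 - 1*93) = 497 + (231 - 93) = 497 + 138 = 635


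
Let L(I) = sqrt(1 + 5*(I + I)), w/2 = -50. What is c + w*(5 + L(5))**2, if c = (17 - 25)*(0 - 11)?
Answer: -7512 - 1000*sqrt(51) ≈ -14653.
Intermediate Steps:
w = -100 (w = 2*(-50) = -100)
L(I) = sqrt(1 + 10*I) (L(I) = sqrt(1 + 5*(2*I)) = sqrt(1 + 10*I))
c = 88 (c = -8*(-11) = 88)
c + w*(5 + L(5))**2 = 88 - 100*(5 + sqrt(1 + 10*5))**2 = 88 - 100*(5 + sqrt(1 + 50))**2 = 88 - 100*(5 + sqrt(51))**2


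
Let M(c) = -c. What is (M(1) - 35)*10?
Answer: -360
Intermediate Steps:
(M(1) - 35)*10 = (-1*1 - 35)*10 = (-1 - 35)*10 = -36*10 = -360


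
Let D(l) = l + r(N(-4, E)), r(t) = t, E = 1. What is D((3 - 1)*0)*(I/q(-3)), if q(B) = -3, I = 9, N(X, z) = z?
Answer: -3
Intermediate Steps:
D(l) = 1 + l (D(l) = l + 1 = 1 + l)
D((3 - 1)*0)*(I/q(-3)) = (1 + (3 - 1)*0)*(9/(-3)) = (1 + 2*0)*(9*(-⅓)) = (1 + 0)*(-3) = 1*(-3) = -3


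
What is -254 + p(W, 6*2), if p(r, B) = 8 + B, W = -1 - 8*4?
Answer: -234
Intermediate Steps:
W = -33 (W = -1 - 2*16 = -1 - 32 = -33)
-254 + p(W, 6*2) = -254 + (8 + 6*2) = -254 + (8 + 12) = -254 + 20 = -234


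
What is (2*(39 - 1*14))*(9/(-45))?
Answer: -10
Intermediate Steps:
(2*(39 - 1*14))*(9/(-45)) = (2*(39 - 14))*(9*(-1/45)) = (2*25)*(-⅕) = 50*(-⅕) = -10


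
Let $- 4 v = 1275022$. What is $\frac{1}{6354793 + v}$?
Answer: $\frac{2}{12072075} \approx 1.6567 \cdot 10^{-7}$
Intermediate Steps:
$v = - \frac{637511}{2}$ ($v = \left(- \frac{1}{4}\right) 1275022 = - \frac{637511}{2} \approx -3.1876 \cdot 10^{5}$)
$\frac{1}{6354793 + v} = \frac{1}{6354793 - \frac{637511}{2}} = \frac{1}{\frac{12072075}{2}} = \frac{2}{12072075}$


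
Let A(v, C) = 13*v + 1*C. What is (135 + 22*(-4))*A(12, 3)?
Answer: 7473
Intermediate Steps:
A(v, C) = C + 13*v (A(v, C) = 13*v + C = C + 13*v)
(135 + 22*(-4))*A(12, 3) = (135 + 22*(-4))*(3 + 13*12) = (135 - 88)*(3 + 156) = 47*159 = 7473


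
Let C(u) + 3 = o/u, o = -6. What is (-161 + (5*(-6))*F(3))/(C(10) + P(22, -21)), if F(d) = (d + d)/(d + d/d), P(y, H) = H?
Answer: 1030/123 ≈ 8.3740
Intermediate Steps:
C(u) = -3 - 6/u
F(d) = 2*d/(1 + d) (F(d) = (2*d)/(d + 1) = (2*d)/(1 + d) = 2*d/(1 + d))
(-161 + (5*(-6))*F(3))/(C(10) + P(22, -21)) = (-161 + (5*(-6))*(2*3/(1 + 3)))/((-3 - 6/10) - 21) = (-161 - 60*3/4)/((-3 - 6*⅒) - 21) = (-161 - 60*3/4)/((-3 - ⅗) - 21) = (-161 - 30*3/2)/(-18/5 - 21) = (-161 - 45)/(-123/5) = -206*(-5/123) = 1030/123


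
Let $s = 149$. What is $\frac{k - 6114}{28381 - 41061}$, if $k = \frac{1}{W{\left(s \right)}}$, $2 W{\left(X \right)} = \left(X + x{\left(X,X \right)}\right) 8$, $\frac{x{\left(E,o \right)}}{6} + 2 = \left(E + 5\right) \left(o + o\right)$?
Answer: $\frac{6737358983}{13972802080} \approx 0.48218$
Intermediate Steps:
$x{\left(E,o \right)} = -12 + 12 o \left(5 + E\right)$ ($x{\left(E,o \right)} = -12 + 6 \left(E + 5\right) \left(o + o\right) = -12 + 6 \left(5 + E\right) 2 o = -12 + 6 \cdot 2 o \left(5 + E\right) = -12 + 12 o \left(5 + E\right)$)
$W{\left(X \right)} = -48 + 48 X^{2} + 244 X$ ($W{\left(X \right)} = \frac{\left(X + \left(-12 + 60 X + 12 X X\right)\right) 8}{2} = \frac{\left(X + \left(-12 + 60 X + 12 X^{2}\right)\right) 8}{2} = \frac{\left(X + \left(-12 + 12 X^{2} + 60 X\right)\right) 8}{2} = \frac{\left(-12 + 12 X^{2} + 61 X\right) 8}{2} = \frac{-96 + 96 X^{2} + 488 X}{2} = -48 + 48 X^{2} + 244 X$)
$k = \frac{1}{1101956}$ ($k = \frac{1}{-48 + 48 \cdot 149^{2} + 244 \cdot 149} = \frac{1}{-48 + 48 \cdot 22201 + 36356} = \frac{1}{-48 + 1065648 + 36356} = \frac{1}{1101956} \approx 9.0748 \cdot 10^{-7}$)
$\frac{k - 6114}{28381 - 41061} = \frac{\frac{1}{1101956} - 6114}{28381 - 41061} = - \frac{6737358983}{1101956 \left(-12680\right)} = \left(- \frac{6737358983}{1101956}\right) \left(- \frac{1}{12680}\right) = \frac{6737358983}{13972802080}$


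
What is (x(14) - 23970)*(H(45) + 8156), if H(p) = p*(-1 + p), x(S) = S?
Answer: -242818016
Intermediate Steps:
(x(14) - 23970)*(H(45) + 8156) = (14 - 23970)*(45*(-1 + 45) + 8156) = -23956*(45*44 + 8156) = -23956*(1980 + 8156) = -23956*10136 = -242818016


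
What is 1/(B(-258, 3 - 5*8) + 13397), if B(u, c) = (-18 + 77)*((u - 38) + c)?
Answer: -1/6250 ≈ -0.00016000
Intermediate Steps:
B(u, c) = -2242 + 59*c + 59*u (B(u, c) = 59*((-38 + u) + c) = 59*(-38 + c + u) = -2242 + 59*c + 59*u)
1/(B(-258, 3 - 5*8) + 13397) = 1/((-2242 + 59*(3 - 5*8) + 59*(-258)) + 13397) = 1/((-2242 + 59*(3 - 40) - 15222) + 13397) = 1/((-2242 + 59*(-37) - 15222) + 13397) = 1/((-2242 - 2183 - 15222) + 13397) = 1/(-19647 + 13397) = 1/(-6250) = -1/6250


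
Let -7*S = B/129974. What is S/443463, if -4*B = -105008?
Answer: -13126/201735309867 ≈ -6.5065e-8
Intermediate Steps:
B = 26252 (B = -¼*(-105008) = 26252)
S = -13126/454909 (S = -26252/(7*129974) = -⅐*13126/64987 = -13126/454909 ≈ -0.028854)
S/443463 = -13126/454909/443463 = -13126/454909*1/443463 = -13126/201735309867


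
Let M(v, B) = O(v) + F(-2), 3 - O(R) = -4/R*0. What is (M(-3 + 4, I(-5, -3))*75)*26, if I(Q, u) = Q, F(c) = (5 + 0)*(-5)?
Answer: -42900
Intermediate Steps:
O(R) = 3 (O(R) = 3 - (-4/R)*0 = 3 - 1*0 = 3 + 0 = 3)
F(c) = -25 (F(c) = 5*(-5) = -25)
M(v, B) = -22 (M(v, B) = 3 - 25 = -22)
(M(-3 + 4, I(-5, -3))*75)*26 = -22*75*26 = -1650*26 = -42900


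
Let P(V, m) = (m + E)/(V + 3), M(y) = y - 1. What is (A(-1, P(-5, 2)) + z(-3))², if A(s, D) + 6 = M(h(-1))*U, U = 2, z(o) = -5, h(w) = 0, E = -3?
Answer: 169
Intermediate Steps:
M(y) = -1 + y
P(V, m) = (-3 + m)/(3 + V) (P(V, m) = (m - 3)/(V + 3) = (-3 + m)/(3 + V))
A(s, D) = -8 (A(s, D) = -6 + (-1 + 0)*2 = -6 - 1*2 = -6 - 2 = -8)
(A(-1, P(-5, 2)) + z(-3))² = (-8 - 5)² = (-13)² = 169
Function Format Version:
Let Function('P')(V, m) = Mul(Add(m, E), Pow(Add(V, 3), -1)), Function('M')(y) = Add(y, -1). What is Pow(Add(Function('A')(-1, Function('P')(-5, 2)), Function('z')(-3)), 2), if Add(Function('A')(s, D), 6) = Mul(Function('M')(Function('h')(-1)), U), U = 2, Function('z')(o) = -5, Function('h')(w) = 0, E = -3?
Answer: 169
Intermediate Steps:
Function('M')(y) = Add(-1, y)
Function('P')(V, m) = Mul(Pow(Add(3, V), -1), Add(-3, m)) (Function('P')(V, m) = Mul(Add(m, -3), Pow(Add(V, 3), -1)) = Mul(Add(-3, m), Pow(Add(3, V), -1)) = Mul(Pow(Add(3, V), -1), Add(-3, m)))
Function('A')(s, D) = -8 (Function('A')(s, D) = Add(-6, Mul(Add(-1, 0), 2)) = Add(-6, Mul(-1, 2)) = Add(-6, -2) = -8)
Pow(Add(Function('A')(-1, Function('P')(-5, 2)), Function('z')(-3)), 2) = Pow(Add(-8, -5), 2) = Pow(-13, 2) = 169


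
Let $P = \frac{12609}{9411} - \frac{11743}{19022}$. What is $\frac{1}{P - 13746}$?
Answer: $- \frac{59672014}{820208392769} \approx -7.2752 \cdot 10^{-5}$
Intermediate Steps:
$P = \frac{43111675}{59672014}$ ($P = 12609 \cdot \frac{1}{9411} - \frac{11743}{19022} = \frac{4203}{3137} - \frac{11743}{19022} = \frac{43111675}{59672014} \approx 0.72248$)
$\frac{1}{P - 13746} = \frac{1}{\frac{43111675}{59672014} - 13746} = \frac{1}{- \frac{820208392769}{59672014}} = - \frac{59672014}{820208392769}$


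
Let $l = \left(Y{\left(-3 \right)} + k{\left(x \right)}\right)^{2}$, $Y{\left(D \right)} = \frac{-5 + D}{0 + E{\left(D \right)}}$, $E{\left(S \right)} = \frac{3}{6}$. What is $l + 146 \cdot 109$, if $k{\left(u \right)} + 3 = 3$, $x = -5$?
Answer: $16170$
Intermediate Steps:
$k{\left(u \right)} = 0$ ($k{\left(u \right)} = -3 + 3 = 0$)
$E{\left(S \right)} = \frac{1}{2}$ ($E{\left(S \right)} = 3 \cdot \frac{1}{6} = \frac{1}{2}$)
$Y{\left(D \right)} = -10 + 2 D$ ($Y{\left(D \right)} = \frac{-5 + D}{0 + \frac{1}{2}} = \left(-5 + D\right) \frac{1}{\frac{1}{2}} = \left(-5 + D\right) 2 = -10 + 2 D$)
$l = 256$ ($l = \left(\left(-10 + 2 \left(-3\right)\right) + 0\right)^{2} = \left(\left(-10 - 6\right) + 0\right)^{2} = \left(-16 + 0\right)^{2} = \left(-16\right)^{2} = 256$)
$l + 146 \cdot 109 = 256 + 146 \cdot 109 = 256 + 15914 = 16170$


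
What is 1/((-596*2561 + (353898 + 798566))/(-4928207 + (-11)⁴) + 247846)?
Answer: 2456783/608904026364 ≈ 4.0348e-6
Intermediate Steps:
1/((-596*2561 + (353898 + 798566))/(-4928207 + (-11)⁴) + 247846) = 1/((-1526356 + 1152464)/(-4928207 + 14641) + 247846) = 1/(-373892/(-4913566) + 247846) = 1/(-373892*(-1/4913566) + 247846) = 1/(186946/2456783 + 247846) = 1/(608904026364/2456783) = 2456783/608904026364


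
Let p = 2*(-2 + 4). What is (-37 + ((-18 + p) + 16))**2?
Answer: 1225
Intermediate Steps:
p = 4 (p = 2*2 = 4)
(-37 + ((-18 + p) + 16))**2 = (-37 + ((-18 + 4) + 16))**2 = (-37 + (-14 + 16))**2 = (-37 + 2)**2 = (-35)**2 = 1225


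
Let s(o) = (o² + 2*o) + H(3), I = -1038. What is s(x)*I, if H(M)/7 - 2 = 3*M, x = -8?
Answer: -129750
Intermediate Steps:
H(M) = 14 + 21*M (H(M) = 14 + 7*(3*M) = 14 + 21*M)
s(o) = 77 + o² + 2*o (s(o) = (o² + 2*o) + (14 + 21*3) = (o² + 2*o) + (14 + 63) = (o² + 2*o) + 77 = 77 + o² + 2*o)
s(x)*I = (77 + (-8)² + 2*(-8))*(-1038) = (77 + 64 - 16)*(-1038) = 125*(-1038) = -129750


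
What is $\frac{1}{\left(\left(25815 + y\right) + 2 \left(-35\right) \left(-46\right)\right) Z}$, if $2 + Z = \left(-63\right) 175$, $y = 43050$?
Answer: $- \frac{1}{794881295} \approx -1.258 \cdot 10^{-9}$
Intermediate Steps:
$Z = -11027$ ($Z = -2 - 11025 = -11027$)
$\frac{1}{\left(\left(25815 + y\right) + 2 \left(-35\right) \left(-46\right)\right) Z} = \frac{1}{\left(\left(25815 + 43050\right) + 2 \left(-35\right) \left(-46\right)\right) \left(-11027\right)} = \frac{1}{68865 - -3220} \left(- \frac{1}{11027}\right) = \frac{1}{68865 + 3220} \left(- \frac{1}{11027}\right) = \frac{1}{72085} \left(- \frac{1}{11027}\right) = - \frac{1}{794881295}$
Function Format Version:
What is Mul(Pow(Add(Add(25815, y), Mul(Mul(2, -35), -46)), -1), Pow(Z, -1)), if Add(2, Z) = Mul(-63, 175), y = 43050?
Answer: Rational(-1, 794881295) ≈ -1.2580e-9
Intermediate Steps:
Z = -11027 (Z = Add(-2, Mul(-63, 175)) = Add(-2, -11025) = -11027)
Mul(Pow(Add(Add(25815, y), Mul(Mul(2, -35), -46)), -1), Pow(Z, -1)) = Mul(Pow(Add(Add(25815, 43050), Mul(Mul(2, -35), -46)), -1), Pow(-11027, -1)) = Mul(Pow(Add(68865, Mul(-70, -46)), -1), Rational(-1, 11027)) = Mul(Pow(Add(68865, 3220), -1), Rational(-1, 11027)) = Mul(Pow(72085, -1), Rational(-1, 11027)) = Mul(Rational(1, 72085), Rational(-1, 11027)) = Rational(-1, 794881295)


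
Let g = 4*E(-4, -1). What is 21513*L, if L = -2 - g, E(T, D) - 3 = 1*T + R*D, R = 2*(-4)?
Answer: -645390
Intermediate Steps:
R = -8
E(T, D) = 3 + T - 8*D (E(T, D) = 3 + (1*T - 8*D) = 3 + (T - 8*D) = 3 + T - 8*D)
g = 28 (g = 4*(3 - 4 - 8*(-1)) = 4*(3 - 4 + 8) = 4*7 = 28)
L = -30 (L = -2 - 1*28 = -2 - 28 = -30)
21513*L = 21513*(-30) = -645390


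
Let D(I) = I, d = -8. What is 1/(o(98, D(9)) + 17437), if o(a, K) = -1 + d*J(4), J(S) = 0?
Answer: 1/17436 ≈ 5.7353e-5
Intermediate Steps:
o(a, K) = -1 (o(a, K) = -1 - 8*0 = -1 + 0 = -1)
1/(o(98, D(9)) + 17437) = 1/(-1 + 17437) = 1/17436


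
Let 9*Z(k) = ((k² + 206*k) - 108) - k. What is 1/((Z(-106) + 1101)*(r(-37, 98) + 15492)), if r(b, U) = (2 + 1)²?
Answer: -1/1193577 ≈ -8.3782e-7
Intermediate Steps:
r(b, U) = 9 (r(b, U) = 3² = 9)
Z(k) = -12 + k²/9 + 205*k/9 (Z(k) = (((k² + 206*k) - 108) - k)/9 = ((-108 + k² + 206*k) - k)/9 = (-108 + k² + 205*k)/9 = -12 + k²/9 + 205*k/9)
1/((Z(-106) + 1101)*(r(-37, 98) + 15492)) = 1/(((-12 + (⅑)*(-106)² + (205/9)*(-106)) + 1101)*(9 + 15492)) = 1/(((-12 + (⅑)*11236 - 21730/9) + 1101)*15501) = 1/(((-12 + 11236/9 - 21730/9) + 1101)*15501) = 1/((-1178 + 1101)*15501) = 1/(-77*15501) = 1/(-1193577) = -1/1193577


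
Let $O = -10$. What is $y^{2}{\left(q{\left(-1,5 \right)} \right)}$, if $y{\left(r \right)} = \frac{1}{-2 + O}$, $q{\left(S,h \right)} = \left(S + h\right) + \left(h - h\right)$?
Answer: $\frac{1}{144} \approx 0.0069444$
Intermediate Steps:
$q{\left(S,h \right)} = S + h$ ($q{\left(S,h \right)} = \left(S + h\right) + 0 = S + h$)
$y{\left(r \right)} = - \frac{1}{12}$ ($y{\left(r \right)} = \frac{1}{-2 - 10} = \frac{1}{-12} = - \frac{1}{12}$)
$y^{2}{\left(q{\left(-1,5 \right)} \right)} = \left(- \frac{1}{12}\right)^{2} = \frac{1}{144}$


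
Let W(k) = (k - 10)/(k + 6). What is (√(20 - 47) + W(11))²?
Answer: -7802/289 + 6*I*√3/17 ≈ -26.997 + 0.61131*I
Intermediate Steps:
W(k) = (-10 + k)/(6 + k)
(√(20 - 47) + W(11))² = (√(20 - 47) + (-10 + 11)/(6 + 11))² = (√(-27) + 1/17)² = (3*I*√3 + (1/17)*1)² = (3*I*√3 + 1/17)² = (1/17 + 3*I*√3)²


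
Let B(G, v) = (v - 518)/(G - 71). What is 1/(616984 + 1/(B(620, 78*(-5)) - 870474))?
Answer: 477891134/294851183419307 ≈ 1.6208e-6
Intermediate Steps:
B(G, v) = (-518 + v)/(-71 + G)
1/(616984 + 1/(B(620, 78*(-5)) - 870474)) = 1/(616984 + 1/((-518 + 78*(-5))/(-71 + 620) - 870474)) = 1/(616984 + 1/((-518 - 390)/549 - 870474)) = 1/(616984 + 1/((1/549)*(-908) - 870474)) = 1/(616984 + 1/(-908/549 - 870474)) = 1/(616984 + 1/(-477891134/549)) = 1/(616984 - 549/477891134) = 1/(294851183419307/477891134) = 477891134/294851183419307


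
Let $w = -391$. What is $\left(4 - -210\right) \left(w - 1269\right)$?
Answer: $-355240$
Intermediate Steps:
$\left(4 - -210\right) \left(w - 1269\right) = \left(4 - -210\right) \left(-391 - 1269\right) = \left(4 + 210\right) \left(-1660\right) = 214 \left(-1660\right) = -355240$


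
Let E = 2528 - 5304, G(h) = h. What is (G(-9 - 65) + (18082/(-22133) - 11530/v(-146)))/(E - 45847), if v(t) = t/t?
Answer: 256849414/1076172859 ≈ 0.23867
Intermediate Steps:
v(t) = 1
E = -2776
(G(-9 - 65) + (18082/(-22133) - 11530/v(-146)))/(E - 45847) = ((-9 - 65) + (18082/(-22133) - 11530/1))/(-2776 - 45847) = (-74 + (18082*(-1/22133) - 11530*1))/(-48623) = (-74 + (-18082/22133 - 11530))*(-1/48623) = (-74 - 255211572/22133)*(-1/48623) = -256849414/22133*(-1/48623) = 256849414/1076172859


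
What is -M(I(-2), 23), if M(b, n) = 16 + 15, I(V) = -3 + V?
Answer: -31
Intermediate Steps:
M(b, n) = 31
-M(I(-2), 23) = -1*31 = -31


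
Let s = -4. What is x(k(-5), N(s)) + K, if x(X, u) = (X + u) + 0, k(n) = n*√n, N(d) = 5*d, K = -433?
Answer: -453 - 5*I*√5 ≈ -453.0 - 11.18*I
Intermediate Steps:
k(n) = n^(3/2)
x(X, u) = X + u
x(k(-5), N(s)) + K = ((-5)^(3/2) + 5*(-4)) - 433 = (-5*I*√5 - 20) - 433 = (-20 - 5*I*√5) - 433 = -453 - 5*I*√5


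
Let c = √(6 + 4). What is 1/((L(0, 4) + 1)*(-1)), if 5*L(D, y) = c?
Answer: -5/3 + √10/3 ≈ -0.61257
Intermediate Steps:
c = √10 ≈ 3.1623
L(D, y) = √10/5
1/((L(0, 4) + 1)*(-1)) = 1/((√10/5 + 1)*(-1)) = 1/((1 + √10/5)*(-1)) = 1/(-1 - √10/5)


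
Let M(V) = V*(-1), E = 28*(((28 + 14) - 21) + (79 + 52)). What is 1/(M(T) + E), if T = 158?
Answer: 1/4098 ≈ 0.00024402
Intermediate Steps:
E = 4256 (E = 28*((42 - 21) + 131) = 28*(21 + 131) = 28*152 = 4256)
M(V) = -V
1/(M(T) + E) = 1/(-1*158 + 4256) = 1/(-158 + 4256) = 1/4098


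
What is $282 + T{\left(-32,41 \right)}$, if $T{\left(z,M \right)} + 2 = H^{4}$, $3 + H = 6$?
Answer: $361$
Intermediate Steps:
$H = 3$ ($H = -3 + 6 = 3$)
$T{\left(z,M \right)} = 79$ ($T{\left(z,M \right)} = -2 + 3^{4} = -2 + 81 = 79$)
$282 + T{\left(-32,41 \right)} = 282 + 79 = 361$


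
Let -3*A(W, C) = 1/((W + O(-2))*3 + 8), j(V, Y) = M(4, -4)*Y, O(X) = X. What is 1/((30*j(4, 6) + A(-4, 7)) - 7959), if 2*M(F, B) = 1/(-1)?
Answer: -30/241469 ≈ -0.00012424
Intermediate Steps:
M(F, B) = -½ (M(F, B) = (½)/(-1) = (½)*(-1) = -½)
j(V, Y) = -Y/2
A(W, C) = -1/(3*(2 + 3*W)) (A(W, C) = -1/(3*((W - 2)*3 + 8)) = -1/(3*((-2 + W)*3 + 8)) = -1/(3*((-6 + 3*W) + 8)) = -1/(3*(2 + 3*W)))
1/((30*j(4, 6) + A(-4, 7)) - 7959) = 1/((30*(-½*6) - 1/(6 + 9*(-4))) - 7959) = 1/((30*(-3) - 1/(6 - 36)) - 7959) = 1/((-90 - 1/(-30)) - 7959) = 1/((-90 - 1*(-1/30)) - 7959) = 1/((-90 + 1/30) - 7959) = 1/(-2699/30 - 7959) = 1/(-241469/30) = -30/241469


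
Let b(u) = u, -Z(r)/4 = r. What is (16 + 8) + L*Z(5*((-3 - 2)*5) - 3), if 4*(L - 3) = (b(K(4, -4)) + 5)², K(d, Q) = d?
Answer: 11928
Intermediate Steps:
Z(r) = -4*r
L = 93/4 (L = 3 + (4 + 5)²/4 = 3 + (¼)*9² = 3 + (¼)*81 = 3 + 81/4 = 93/4 ≈ 23.250)
(16 + 8) + L*Z(5*((-3 - 2)*5) - 3) = (16 + 8) + 93*(-4*(5*((-3 - 2)*5) - 3))/4 = 24 + 93*(-4*(5*(-5*5) - 3))/4 = 24 + 93*(-4*(5*(-25) - 3))/4 = 24 + 93*(-4*(-125 - 3))/4 = 24 + 93*(-4*(-128))/4 = 24 + (93/4)*512 = 24 + 11904 = 11928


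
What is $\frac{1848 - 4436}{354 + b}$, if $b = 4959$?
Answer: $- \frac{2588}{5313} \approx -0.48711$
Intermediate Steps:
$\frac{1848 - 4436}{354 + b} = \frac{1848 - 4436}{354 + 4959} = - \frac{2588}{5313}$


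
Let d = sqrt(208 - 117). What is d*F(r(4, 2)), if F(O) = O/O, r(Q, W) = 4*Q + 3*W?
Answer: sqrt(91) ≈ 9.5394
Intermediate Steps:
r(Q, W) = 3*W + 4*Q
d = sqrt(91) ≈ 9.5394
F(O) = 1
d*F(r(4, 2)) = sqrt(91)*1 = sqrt(91)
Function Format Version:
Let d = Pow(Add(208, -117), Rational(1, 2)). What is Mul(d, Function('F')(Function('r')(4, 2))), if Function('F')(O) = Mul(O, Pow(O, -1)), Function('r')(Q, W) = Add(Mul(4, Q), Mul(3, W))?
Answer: Pow(91, Rational(1, 2)) ≈ 9.5394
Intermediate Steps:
Function('r')(Q, W) = Add(Mul(3, W), Mul(4, Q))
d = Pow(91, Rational(1, 2)) ≈ 9.5394
Function('F')(O) = 1
Mul(d, Function('F')(Function('r')(4, 2))) = Mul(Pow(91, Rational(1, 2)), 1) = Pow(91, Rational(1, 2))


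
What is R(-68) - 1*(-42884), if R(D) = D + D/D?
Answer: 42817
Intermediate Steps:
R(D) = 1 + D (R(D) = D + 1 = 1 + D)
R(-68) - 1*(-42884) = (1 - 68) - 1*(-42884) = -67 + 42884 = 42817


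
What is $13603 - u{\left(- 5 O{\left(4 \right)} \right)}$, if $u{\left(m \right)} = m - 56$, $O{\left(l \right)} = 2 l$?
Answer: $13699$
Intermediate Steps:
$u{\left(m \right)} = -56 + m$
$13603 - u{\left(- 5 O{\left(4 \right)} \right)} = 13603 - \left(-56 - 5 \cdot 2 \cdot 4\right) = 13603 - \left(-56 - 40\right) = 13603 - -96 = 13603 + 96 = 13699$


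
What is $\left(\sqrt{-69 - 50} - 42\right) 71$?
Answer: $-2982 + 71 i \sqrt{119} \approx -2982.0 + 774.52 i$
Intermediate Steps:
$\left(\sqrt{-69 - 50} - 42\right) 71 = \left(\sqrt{-119} - 42\right) 71 = \left(i \sqrt{119} - 42\right) 71 = \left(-42 + i \sqrt{119}\right) 71 = -2982 + 71 i \sqrt{119}$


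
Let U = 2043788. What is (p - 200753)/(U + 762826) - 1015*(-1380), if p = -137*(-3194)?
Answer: 3931224466625/2806614 ≈ 1.4007e+6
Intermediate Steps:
p = 437578
(p - 200753)/(U + 762826) - 1015*(-1380) = (437578 - 200753)/(2043788 + 762826) - 1015*(-1380) = 236825/2806614 + 1400700 = 3931224466625/2806614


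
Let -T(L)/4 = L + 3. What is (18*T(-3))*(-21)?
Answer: 0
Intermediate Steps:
T(L) = -12 - 4*L (T(L) = -4*(L + 3) = -4*(3 + L) = -12 - 4*L)
(18*T(-3))*(-21) = (18*(-12 - 4*(-3)))*(-21) = (18*(-12 + 12))*(-21) = (18*0)*(-21) = 0*(-21) = 0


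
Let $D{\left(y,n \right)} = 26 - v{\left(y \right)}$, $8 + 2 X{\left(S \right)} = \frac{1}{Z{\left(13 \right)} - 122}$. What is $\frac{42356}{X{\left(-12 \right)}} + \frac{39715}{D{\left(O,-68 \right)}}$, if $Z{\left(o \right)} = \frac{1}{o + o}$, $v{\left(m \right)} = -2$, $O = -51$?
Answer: $- \frac{3256443173}{355516} \approx -9159.8$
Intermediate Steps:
$Z{\left(o \right)} = \frac{1}{2 o}$
$X{\left(S \right)} = - \frac{12697}{3171}$ ($X{\left(S \right)} = -4 + \frac{1}{2 \left(\frac{1}{2 \cdot 13} - 122\right)} = -4 + \frac{1}{2 \left(\frac{1}{2} \cdot \frac{1}{13} - 122\right)} = -4 + \frac{1}{2 \left(\frac{1}{26} - 122\right)} = -4 + \frac{1}{2 \left(- \frac{3171}{26}\right)} = -4 + \frac{1}{2} \left(- \frac{26}{3171}\right) = -4 - \frac{13}{3171} = - \frac{12697}{3171}$)
$D{\left(y,n \right)} = 28$ ($D{\left(y,n \right)} = 26 - -2 = 26 + 2 = 28$)
$\frac{42356}{X{\left(-12 \right)}} + \frac{39715}{D{\left(O,-68 \right)}} = \frac{42356}{- \frac{12697}{3171}} + \frac{39715}{28} = 42356 \left(- \frac{3171}{12697}\right) + 39715 \cdot \frac{1}{28} = - \frac{134310876}{12697} + \frac{39715}{28} = - \frac{3256443173}{355516}$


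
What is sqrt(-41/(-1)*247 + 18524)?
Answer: sqrt(28651) ≈ 169.27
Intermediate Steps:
sqrt(-41/(-1)*247 + 18524) = sqrt(-41*(-1)*247 + 18524) = sqrt(41*247 + 18524) = sqrt(10127 + 18524) = sqrt(28651)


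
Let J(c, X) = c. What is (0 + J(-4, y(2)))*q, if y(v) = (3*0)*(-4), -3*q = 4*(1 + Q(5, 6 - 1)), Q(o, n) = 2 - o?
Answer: -32/3 ≈ -10.667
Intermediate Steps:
q = 8/3 (q = -4*(1 + (2 - 1*5))/3 = -4*(1 + (2 - 5))/3 = -4*(1 - 3)/3 = -4*(-2)/3 = -⅓*(-8) = 8/3 ≈ 2.6667)
y(v) = 0 (y(v) = 0*(-4) = 0)
(0 + J(-4, y(2)))*q = (0 - 4)*(8/3) = -4*8/3 = -32/3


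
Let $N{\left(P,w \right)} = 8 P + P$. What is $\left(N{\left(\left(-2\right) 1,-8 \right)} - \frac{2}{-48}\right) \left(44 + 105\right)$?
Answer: $- \frac{64219}{24} \approx -2675.8$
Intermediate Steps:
$N{\left(P,w \right)} = 9 P$
$\left(N{\left(\left(-2\right) 1,-8 \right)} - \frac{2}{-48}\right) \left(44 + 105\right) = \left(9 \left(\left(-2\right) 1\right) - \frac{2}{-48}\right) \left(44 + 105\right) = \left(9 \left(-2\right) - - \frac{1}{24}\right) 149 = \left(-18 + \frac{1}{24}\right) 149 = \left(- \frac{431}{24}\right) 149 = - \frac{64219}{24}$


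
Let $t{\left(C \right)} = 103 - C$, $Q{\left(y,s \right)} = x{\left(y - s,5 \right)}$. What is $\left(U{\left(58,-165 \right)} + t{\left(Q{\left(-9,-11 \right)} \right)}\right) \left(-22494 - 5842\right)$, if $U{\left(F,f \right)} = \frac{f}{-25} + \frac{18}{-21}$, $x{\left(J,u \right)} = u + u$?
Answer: $- \frac{13989888}{5} \approx -2.798 \cdot 10^{6}$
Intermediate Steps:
$x{\left(J,u \right)} = 2 u$
$Q{\left(y,s \right)} = 10$ ($Q{\left(y,s \right)} = 2 \cdot 5 = 10$)
$U{\left(F,f \right)} = - \frac{6}{7} - \frac{f}{25}$ ($U{\left(F,f \right)} = f \left(- \frac{1}{25}\right) + 18 \left(- \frac{1}{21}\right) = - \frac{f}{25} - \frac{6}{7} = - \frac{6}{7} - \frac{f}{25}$)
$\left(U{\left(58,-165 \right)} + t{\left(Q{\left(-9,-11 \right)} \right)}\right) \left(-22494 - 5842\right) = \left(\left(- \frac{6}{7} - - \frac{33}{5}\right) + \left(103 - 10\right)\right) \left(-22494 - 5842\right) = \left(\left(- \frac{6}{7} + \frac{33}{5}\right) + \left(103 - 10\right)\right) \left(-28336\right) = \left(\frac{201}{35} + 93\right) \left(-28336\right) = \frac{3456}{35} \left(-28336\right) = - \frac{13989888}{5}$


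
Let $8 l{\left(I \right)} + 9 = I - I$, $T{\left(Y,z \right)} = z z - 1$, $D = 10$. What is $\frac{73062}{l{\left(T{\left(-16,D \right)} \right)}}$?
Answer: $-64944$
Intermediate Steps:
$T{\left(Y,z \right)} = -1 + z^{2}$ ($T{\left(Y,z \right)} = z^{2} - 1 = -1 + z^{2}$)
$l{\left(I \right)} = - \frac{9}{8}$ ($l{\left(I \right)} = - \frac{9}{8} + \frac{I - I}{8} = - \frac{9}{8} + \frac{1}{8} \cdot 0 = - \frac{9}{8} + 0 = - \frac{9}{8}$)
$\frac{73062}{l{\left(T{\left(-16,D \right)} \right)}} = \frac{73062}{- \frac{9}{8}} = 73062 \left(- \frac{8}{9}\right) = -64944$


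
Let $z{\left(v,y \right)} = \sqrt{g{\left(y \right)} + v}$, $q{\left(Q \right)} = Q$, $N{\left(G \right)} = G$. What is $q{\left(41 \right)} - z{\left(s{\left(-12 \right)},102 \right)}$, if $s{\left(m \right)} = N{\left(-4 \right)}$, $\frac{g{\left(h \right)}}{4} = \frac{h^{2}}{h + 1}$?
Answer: $41 - \frac{2 \sqrt{1061003}}{103} \approx 20.999$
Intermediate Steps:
$g{\left(h \right)} = \frac{4 h^{2}}{1 + h}$ ($g{\left(h \right)} = 4 \frac{h^{2}}{h + 1} = 4 \frac{h^{2}}{1 + h} = \frac{4 h^{2}}{1 + h}$)
$s{\left(m \right)} = -4$
$z{\left(v,y \right)} = \sqrt{v + \frac{4 y^{2}}{1 + y}}$ ($z{\left(v,y \right)} = \sqrt{\frac{4 y^{2}}{1 + y} + v} = \sqrt{v + \frac{4 y^{2}}{1 + y}}$)
$q{\left(41 \right)} - z{\left(s{\left(-12 \right)},102 \right)} = 41 - \sqrt{\frac{4 \cdot 102^{2} - 4 \left(1 + 102\right)}{1 + 102}} = 41 - \sqrt{\frac{4 \cdot 10404 - 412}{103}} = 41 - \sqrt{\frac{41616 - 412}{103}} = 41 - \sqrt{\frac{1}{103} \cdot 41204} = 41 - \sqrt{\frac{41204}{103}} = 41 - \frac{2 \sqrt{1061003}}{103}$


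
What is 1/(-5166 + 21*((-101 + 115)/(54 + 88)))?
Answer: -71/366639 ≈ -0.00019365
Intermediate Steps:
1/(-5166 + 21*((-101 + 115)/(54 + 88))) = 1/(-5166 + 21*(14/142)) = 1/(-5166 + 21*(14*(1/142))) = 1/(-5166 + 21*(7/71)) = 1/(-5166 + 147/71) = 1/(-366639/71) = -71/366639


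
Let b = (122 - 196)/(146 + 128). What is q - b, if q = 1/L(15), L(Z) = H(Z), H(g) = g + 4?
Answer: 840/2603 ≈ 0.32270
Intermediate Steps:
H(g) = 4 + g
L(Z) = 4 + Z
b = -37/137 (b = -74/274 = -74*1/274 = -37/137 ≈ -0.27007)
q = 1/19 (q = 1/(4 + 15) = 1/19 ≈ 0.052632)
q - b = 1/19 - 1*(-37/137) = 1/19 + 37/137 = 840/2603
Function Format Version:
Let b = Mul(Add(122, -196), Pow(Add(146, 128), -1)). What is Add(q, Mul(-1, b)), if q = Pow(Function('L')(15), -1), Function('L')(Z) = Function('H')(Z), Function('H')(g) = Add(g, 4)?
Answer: Rational(840, 2603) ≈ 0.32270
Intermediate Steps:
Function('H')(g) = Add(4, g)
Function('L')(Z) = Add(4, Z)
b = Rational(-37, 137) (b = Mul(-74, Pow(274, -1)) = Mul(-74, Rational(1, 274)) = Rational(-37, 137) ≈ -0.27007)
q = Rational(1, 19) (q = Pow(Add(4, 15), -1) = Pow(19, -1) = Rational(1, 19) ≈ 0.052632)
Add(q, Mul(-1, b)) = Add(Rational(1, 19), Mul(-1, Rational(-37, 137))) = Add(Rational(1, 19), Rational(37, 137)) = Rational(840, 2603)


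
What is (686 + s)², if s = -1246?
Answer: 313600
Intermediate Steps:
(686 + s)² = (686 - 1246)² = (-560)² = 313600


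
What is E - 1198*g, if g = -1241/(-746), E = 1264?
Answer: -271887/373 ≈ -728.92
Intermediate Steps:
g = 1241/746 (g = -1241*(-1/746) = 1241/746 ≈ 1.6635)
E - 1198*g = 1264 - 1198*1241/746 = 1264 - 743359/373 = -271887/373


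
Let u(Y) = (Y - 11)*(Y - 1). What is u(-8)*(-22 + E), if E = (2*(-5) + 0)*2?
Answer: -7182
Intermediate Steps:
u(Y) = (-1 + Y)*(-11 + Y) (u(Y) = (-11 + Y)*(-1 + Y) = (-1 + Y)*(-11 + Y))
E = -20 (E = (-10 + 0)*2 = -10*2 = -20)
u(-8)*(-22 + E) = (11 + (-8)**2 - 12*(-8))*(-22 - 20) = (11 + 64 + 96)*(-42) = 171*(-42) = -7182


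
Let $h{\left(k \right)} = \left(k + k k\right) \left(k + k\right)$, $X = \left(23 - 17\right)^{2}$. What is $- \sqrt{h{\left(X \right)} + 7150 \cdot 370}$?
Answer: $- 2 \sqrt{685351} \approx -1655.7$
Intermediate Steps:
$X = 36$ ($X = 6^{2} = 36$)
$h{\left(k \right)} = 2 k \left(k + k^{2}\right)$ ($h{\left(k \right)} = \left(k + k^{2}\right) 2 k = 2 k \left(k + k^{2}\right)$)
$- \sqrt{h{\left(X \right)} + 7150 \cdot 370} = - \sqrt{2 \cdot 36^{2} \left(1 + 36\right) + 7150 \cdot 370} = - \sqrt{2 \cdot 1296 \cdot 37 + 2645500} = - \sqrt{95904 + 2645500} = - \sqrt{2741404} = - 2 \sqrt{685351}$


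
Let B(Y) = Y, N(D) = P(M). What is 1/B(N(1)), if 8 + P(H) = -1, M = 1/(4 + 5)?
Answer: -1/9 ≈ -0.11111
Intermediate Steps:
M = 1/9 ≈ 0.11111
P(H) = -9 (P(H) = -8 - 1 = -9)
N(D) = -9
1/B(N(1)) = 1/(-9) = -1/9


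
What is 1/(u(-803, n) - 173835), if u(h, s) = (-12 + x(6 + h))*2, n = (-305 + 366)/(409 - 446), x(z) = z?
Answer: -1/175453 ≈ -5.6995e-6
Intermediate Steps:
n = -61/37 (n = 61/(-37) = 61*(-1/37) = -61/37 ≈ -1.6486)
u(h, s) = -12 + 2*h (u(h, s) = (-12 + (6 + h))*2 = (-6 + h)*2 = -12 + 2*h)
1/(u(-803, n) - 173835) = 1/((-12 + 2*(-803)) - 173835) = 1/((-12 - 1606) - 173835) = 1/(-1618 - 173835) = 1/(-175453) = -1/175453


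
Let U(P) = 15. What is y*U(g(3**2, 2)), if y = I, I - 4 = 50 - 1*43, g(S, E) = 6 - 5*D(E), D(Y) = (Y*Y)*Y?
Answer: 165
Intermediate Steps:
D(Y) = Y**3 (D(Y) = Y**2*Y = Y**3)
g(S, E) = 6 - 5*E**3
I = 11 (I = 4 + (50 - 1*43) = 4 + (50 - 43) = 4 + 7 = 11)
y = 11
y*U(g(3**2, 2)) = 11*15 = 165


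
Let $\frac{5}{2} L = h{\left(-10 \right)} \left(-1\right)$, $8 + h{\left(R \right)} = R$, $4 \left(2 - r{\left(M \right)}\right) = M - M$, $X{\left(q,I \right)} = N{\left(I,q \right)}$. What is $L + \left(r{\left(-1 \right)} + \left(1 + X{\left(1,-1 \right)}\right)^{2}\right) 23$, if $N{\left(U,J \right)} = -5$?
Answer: $\frac{2106}{5} \approx 421.2$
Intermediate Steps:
$X{\left(q,I \right)} = -5$
$r{\left(M \right)} = 2$ ($r{\left(M \right)} = 2 - \frac{M - M}{4} = 2 - 0 = 2 + 0 = 2$)
$h{\left(R \right)} = -8 + R$
$L = \frac{36}{5}$ ($L = \frac{2 \left(-8 - 10\right) \left(-1\right)}{5} = \frac{2 \left(\left(-18\right) \left(-1\right)\right)}{5} = \frac{2}{5} \cdot 18 = \frac{36}{5} \approx 7.2$)
$L + \left(r{\left(-1 \right)} + \left(1 + X{\left(1,-1 \right)}\right)^{2}\right) 23 = \frac{36}{5} + \left(2 + \left(1 - 5\right)^{2}\right) 23 = \frac{36}{5} + \left(2 + \left(-4\right)^{2}\right) 23 = \frac{36}{5} + \left(2 + 16\right) 23 = \frac{36}{5} + 18 \cdot 23 = \frac{36}{5} + 414 = \frac{2106}{5}$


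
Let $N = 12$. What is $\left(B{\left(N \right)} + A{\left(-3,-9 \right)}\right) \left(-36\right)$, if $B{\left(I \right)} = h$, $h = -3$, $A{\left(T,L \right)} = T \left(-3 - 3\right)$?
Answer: $-540$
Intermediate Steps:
$A{\left(T,L \right)} = - 6 T$ ($A{\left(T,L \right)} = T \left(-6\right) = - 6 T$)
$B{\left(I \right)} = -3$
$\left(B{\left(N \right)} + A{\left(-3,-9 \right)}\right) \left(-36\right) = \left(-3 - -18\right) \left(-36\right) = \left(-3 + 18\right) \left(-36\right) = 15 \left(-36\right) = -540$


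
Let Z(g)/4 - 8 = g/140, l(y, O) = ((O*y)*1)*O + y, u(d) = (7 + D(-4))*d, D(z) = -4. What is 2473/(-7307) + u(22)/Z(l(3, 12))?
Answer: 2606731/2272477 ≈ 1.1471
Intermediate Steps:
u(d) = 3*d (u(d) = (7 - 4)*d = 3*d)
l(y, O) = y + y*O² (l(y, O) = (O*y)*O + y = y*O² + y = y + y*O²)
Z(g) = 32 + g/35 (Z(g) = 32 + 4*(g/140) = 32 + g/35)
2473/(-7307) + u(22)/Z(l(3, 12)) = 2473/(-7307) + (3*22)/(32 + (3*(1 + 12²))/35) = 2473*(-1/7307) + 66/(32 + (3*(1 + 144))/35) = -2473/7307 + 66/(32 + (3*145)/35) = -2473/7307 + 66/(32 + (1/35)*435) = -2473/7307 + 66/(32 + 87/7) = -2473/7307 + 66/(311/7) = -2473/7307 + 66*(7/311) = -2473/7307 + 462/311 = 2606731/2272477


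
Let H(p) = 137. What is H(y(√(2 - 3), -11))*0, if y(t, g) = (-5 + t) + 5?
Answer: 0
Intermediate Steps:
y(t, g) = t
H(y(√(2 - 3), -11))*0 = 137*0 = 0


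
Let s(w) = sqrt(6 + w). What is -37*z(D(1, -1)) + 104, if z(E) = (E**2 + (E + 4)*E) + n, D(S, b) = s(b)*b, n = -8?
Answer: 30 + 148*sqrt(5) ≈ 360.94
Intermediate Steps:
D(S, b) = b*sqrt(6 + b) (D(S, b) = sqrt(6 + b)*b = b*sqrt(6 + b))
z(E) = -8 + E**2 + E*(4 + E) (z(E) = (E**2 + (E + 4)*E) - 8 = (E**2 + (4 + E)*E) - 8 = (E**2 + E*(4 + E)) - 8 = -8 + E**2 + E*(4 + E))
-37*z(D(1, -1)) + 104 = -37*(-8 + 2*(-sqrt(6 - 1))**2 + 4*(-sqrt(6 - 1))) + 104 = -37*(-8 + 2*(-sqrt(5))**2 + 4*(-sqrt(5))) + 104 = -37*(-8 + 2*5 - 4*sqrt(5)) + 104 = -37*(-8 + 10 - 4*sqrt(5)) + 104 = -37*(2 - 4*sqrt(5)) + 104 = (-74 + 148*sqrt(5)) + 104 = 30 + 148*sqrt(5)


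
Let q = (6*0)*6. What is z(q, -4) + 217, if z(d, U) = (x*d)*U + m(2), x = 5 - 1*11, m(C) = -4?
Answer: 213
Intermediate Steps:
x = -6 (x = 5 - 11 = -6)
q = 0 (q = 0*6 = 0)
z(d, U) = -4 - 6*U*d (z(d, U) = (-6*d)*U - 4 = -6*U*d - 4 = -4 - 6*U*d)
z(q, -4) + 217 = (-4 - 6*(-4)*0) + 217 = (-4 + 0) + 217 = -4 + 217 = 213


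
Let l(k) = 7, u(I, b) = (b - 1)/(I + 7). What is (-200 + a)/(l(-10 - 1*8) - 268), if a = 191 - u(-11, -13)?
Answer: 25/522 ≈ 0.047893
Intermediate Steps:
u(I, b) = (-1 + b)/(7 + I)
a = 375/2 (a = 191 - (-1 - 13)/(7 - 11) = 191 - (-14)/(-4) = 191 - (-1)*(-14)/4 = 191 - 1*7/2 = 191 - 7/2 = 375/2 ≈ 187.50)
(-200 + a)/(l(-10 - 1*8) - 268) = (-200 + 375/2)/(7 - 268) = -25/2/(-261) = -25/2*(-1/261) = 25/522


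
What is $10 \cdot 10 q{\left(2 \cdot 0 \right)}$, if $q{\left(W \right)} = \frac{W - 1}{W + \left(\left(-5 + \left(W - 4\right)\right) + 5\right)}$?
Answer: $25$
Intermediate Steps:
$q{\left(W \right)} = \frac{-1 + W}{-4 + 2 W}$ ($q{\left(W \right)} = \frac{-1 + W}{W + \left(\left(-5 + \left(-4 + W\right)\right) + 5\right)} = \frac{-1 + W}{W + \left(\left(-9 + W\right) + 5\right)} = \frac{-1 + W}{W + \left(-4 + W\right)} = \frac{-1 + W}{-4 + 2 W}$)
$10 \cdot 10 q{\left(2 \cdot 0 \right)} = 10 \cdot 10 \frac{-1 + 2 \cdot 0}{2 \left(-2 + 2 \cdot 0\right)} = 100 \frac{-1 + 0}{2 \left(-2 + 0\right)} = 100 \cdot \frac{1}{2} \frac{1}{-2} \left(-1\right) = 100 \cdot \frac{1}{2} \left(- \frac{1}{2}\right) \left(-1\right) = 100 \cdot \frac{1}{4} = 25$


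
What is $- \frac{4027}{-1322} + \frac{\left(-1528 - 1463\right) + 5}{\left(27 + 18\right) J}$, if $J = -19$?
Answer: $\frac{7390577}{1130310} \approx 6.5385$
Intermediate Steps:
$- \frac{4027}{-1322} + \frac{\left(-1528 - 1463\right) + 5}{\left(27 + 18\right) J} = - \frac{4027}{-1322} + \frac{\left(-1528 - 1463\right) + 5}{\left(27 + 18\right) \left(-19\right)} = \left(-4027\right) \left(- \frac{1}{1322}\right) + \frac{-2991 + 5}{45 \left(-19\right)} = \frac{4027}{1322} - \frac{2986}{-855} = \frac{4027}{1322} - - \frac{2986}{855} = \frac{4027}{1322} + \frac{2986}{855} = \frac{7390577}{1130310}$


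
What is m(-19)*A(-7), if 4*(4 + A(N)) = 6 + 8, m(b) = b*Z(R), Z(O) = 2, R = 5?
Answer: 19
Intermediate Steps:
m(b) = 2*b (m(b) = b*2 = 2*b)
A(N) = -½ (A(N) = -4 + (6 + 8)/4 = -4 + (¼)*14 = -4 + 7/2 = -½)
m(-19)*A(-7) = (2*(-19))*(-½) = -38*(-½) = 19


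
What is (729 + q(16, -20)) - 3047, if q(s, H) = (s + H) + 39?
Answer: -2283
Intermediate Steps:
q(s, H) = 39 + H + s (q(s, H) = (H + s) + 39 = 39 + H + s)
(729 + q(16, -20)) - 3047 = (729 + (39 - 20 + 16)) - 3047 = (729 + 35) - 3047 = 764 - 3047 = -2283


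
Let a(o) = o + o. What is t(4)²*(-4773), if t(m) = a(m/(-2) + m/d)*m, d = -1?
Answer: -10996992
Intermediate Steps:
a(o) = 2*o
t(m) = -3*m² (t(m) = (2*(m/(-2) + m/(-1)))*m = (2*(m*(-½) + m*(-1)))*m = (2*(-m/2 - m))*m = (2*(-3*m/2))*m = (-3*m)*m = -3*m²)
t(4)²*(-4773) = (-3*4²)²*(-4773) = (-3*16)²*(-4773) = (-48)²*(-4773) = 2304*(-4773) = -10996992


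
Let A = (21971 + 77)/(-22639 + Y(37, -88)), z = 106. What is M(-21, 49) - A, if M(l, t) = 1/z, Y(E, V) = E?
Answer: 1179845/1197906 ≈ 0.98492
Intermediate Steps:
M(l, t) = 1/106
A = -11024/11301 (A = (21971 + 77)/(-22639 + 37) = 22048/(-22602) = 22048*(-1/22602) = -11024/11301 ≈ -0.97549)
M(-21, 49) - A = 1/106 - 1*(-11024/11301) = 1/106 + 11024/11301 = 1179845/1197906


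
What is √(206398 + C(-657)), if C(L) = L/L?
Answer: √206399 ≈ 454.31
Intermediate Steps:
C(L) = 1
√(206398 + C(-657)) = √(206398 + 1) = √206399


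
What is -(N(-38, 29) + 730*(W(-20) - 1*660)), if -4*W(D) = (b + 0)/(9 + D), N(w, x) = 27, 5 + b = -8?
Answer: 10603751/22 ≈ 4.8199e+5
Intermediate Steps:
b = -13 (b = -5 - 8 = -13)
W(D) = 13/(4*(9 + D)) (W(D) = -(-13 + 0)/(4*(9 + D)) = -(-13)/(4*(9 + D)) = 13/(4*(9 + D)))
-(N(-38, 29) + 730*(W(-20) - 1*660)) = -(27 + 730*(13/(4*(9 - 20)) - 1*660)) = -(27 + 730*((13/4)/(-11) - 660)) = -(27 + 730*((13/4)*(-1/11) - 660)) = -(27 + 730*(-13/44 - 660)) = -(27 + 730*(-29053/44)) = -(27 - 10604345/22) = -1*(-10603751/22) = 10603751/22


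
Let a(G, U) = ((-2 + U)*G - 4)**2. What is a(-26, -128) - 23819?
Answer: 11373557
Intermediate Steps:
a(G, U) = (-4 + G*(-2 + U))**2 (a(G, U) = (G*(-2 + U) - 4)**2 = (-4 + G*(-2 + U))**2)
a(-26, -128) - 23819 = (4 + 2*(-26) - 1*(-26)*(-128))**2 - 23819 = (4 - 52 - 3328)**2 - 23819 = (-3376)**2 - 23819 = 11397376 - 23819 = 11373557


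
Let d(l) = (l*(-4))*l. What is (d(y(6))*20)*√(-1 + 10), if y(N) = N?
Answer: -8640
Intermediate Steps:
d(l) = -4*l² (d(l) = (-4*l)*l = -4*l²)
(d(y(6))*20)*√(-1 + 10) = (-4*6²*20)*√(-1 + 10) = (-4*36*20)*√9 = -144*20*3 = -2880*3 = -8640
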